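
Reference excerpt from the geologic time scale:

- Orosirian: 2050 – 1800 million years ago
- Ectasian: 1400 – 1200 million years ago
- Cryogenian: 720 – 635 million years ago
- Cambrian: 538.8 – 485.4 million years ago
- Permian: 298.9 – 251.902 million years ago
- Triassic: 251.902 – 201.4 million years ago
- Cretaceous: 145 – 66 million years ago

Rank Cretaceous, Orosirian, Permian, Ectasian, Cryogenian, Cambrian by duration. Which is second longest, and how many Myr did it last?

Start − end for each: Cretaceous 145 − 66 = 79; Orosirian 2050 − 1800 = 250; Permian 298.9 − 251.902 = 46.998; Ectasian 1400 − 1200 = 200; Cryogenian 720 − 635 = 85; Cambrian 538.8 − 485.4 = 53.4.
Ranking these from longest: Orosirian > Ectasian > Cryogenian > Cretaceous > Cambrian > Permian.
Position 2 in that ranking is Ectasian, which lasted 200 Myr.

Ectasian, 200 million years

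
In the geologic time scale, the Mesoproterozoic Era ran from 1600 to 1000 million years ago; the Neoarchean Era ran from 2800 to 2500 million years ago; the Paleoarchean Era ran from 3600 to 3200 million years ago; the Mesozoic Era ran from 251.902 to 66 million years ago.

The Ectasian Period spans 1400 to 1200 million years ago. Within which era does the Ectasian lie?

Mesoproterozoic

The Ectasian (1400–1200 Ma) lies entirely within 1600–1000 Ma, the Mesoproterozoic Era.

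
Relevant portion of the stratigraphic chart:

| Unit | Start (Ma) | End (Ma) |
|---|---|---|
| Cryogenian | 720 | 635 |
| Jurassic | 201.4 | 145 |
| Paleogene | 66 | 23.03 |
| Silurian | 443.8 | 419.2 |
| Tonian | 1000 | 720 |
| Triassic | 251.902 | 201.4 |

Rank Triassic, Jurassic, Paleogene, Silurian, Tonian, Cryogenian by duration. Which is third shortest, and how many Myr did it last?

Durations: Triassic 50.502; Jurassic 56.4; Paleogene 42.97; Silurian 24.6; Tonian 280; Cryogenian 85 Myr.
Sorted shortest-first: Silurian (24.6), Paleogene (42.97), Triassic (50.502), Jurassic (56.4), Cryogenian (85), Tonian (280).
The third shortest is Triassic at 50.502 Myr.

Triassic, 50.502 million years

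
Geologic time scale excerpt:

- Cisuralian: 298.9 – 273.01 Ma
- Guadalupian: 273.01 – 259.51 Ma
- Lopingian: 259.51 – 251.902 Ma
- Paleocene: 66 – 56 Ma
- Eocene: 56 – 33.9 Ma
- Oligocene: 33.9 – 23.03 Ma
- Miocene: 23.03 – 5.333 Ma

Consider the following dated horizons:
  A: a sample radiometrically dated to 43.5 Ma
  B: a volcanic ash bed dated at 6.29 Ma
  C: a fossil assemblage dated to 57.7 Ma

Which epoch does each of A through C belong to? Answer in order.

A — Eocene; B — Miocene; C — Paleocene

Match each age against the start–end ranges in the excerpt: A = 43.5 Ma → Eocene (56–33.9); B = 6.29 Ma → Miocene (23.03–5.333); C = 57.7 Ma → Paleocene (66–56).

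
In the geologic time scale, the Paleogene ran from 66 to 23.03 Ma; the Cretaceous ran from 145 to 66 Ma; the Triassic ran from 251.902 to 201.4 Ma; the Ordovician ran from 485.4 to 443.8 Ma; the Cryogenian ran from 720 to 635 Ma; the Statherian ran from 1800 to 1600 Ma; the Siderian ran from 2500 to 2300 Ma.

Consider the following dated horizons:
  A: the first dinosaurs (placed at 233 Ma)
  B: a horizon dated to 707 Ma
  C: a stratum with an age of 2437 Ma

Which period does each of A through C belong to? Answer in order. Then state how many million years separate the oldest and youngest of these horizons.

A — Triassic; B — Cryogenian; C — Siderian; span 2204 million years

A: 233 Ma lies in 251.902–201.4 Ma, so Triassic.
B: 707 Ma lies in 720–635 Ma, so Cryogenian.
C: 2437 Ma lies in 2500–2300 Ma, so Siderian.
Oldest = 2437 Ma, youngest = 233 Ma → span 2204 Myr.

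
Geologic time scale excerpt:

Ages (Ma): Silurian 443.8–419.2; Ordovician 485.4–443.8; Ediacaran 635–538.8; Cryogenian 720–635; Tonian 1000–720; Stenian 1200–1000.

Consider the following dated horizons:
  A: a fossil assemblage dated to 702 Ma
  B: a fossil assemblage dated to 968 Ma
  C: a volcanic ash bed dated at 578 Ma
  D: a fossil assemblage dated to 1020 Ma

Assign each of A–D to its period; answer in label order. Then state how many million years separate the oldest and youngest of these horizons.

A — Cryogenian; B — Tonian; C — Ediacaran; D — Stenian; span 442 million years

Match each age against the start–end ranges in the excerpt: A = 702 Ma → Cryogenian (720–635); B = 968 Ma → Tonian (1000–720); C = 578 Ma → Ediacaran (635–538.8); D = 1020 Ma → Stenian (1200–1000).
The largest age is 1020 Ma and the smallest is 578 Ma; their difference is 442 Myr.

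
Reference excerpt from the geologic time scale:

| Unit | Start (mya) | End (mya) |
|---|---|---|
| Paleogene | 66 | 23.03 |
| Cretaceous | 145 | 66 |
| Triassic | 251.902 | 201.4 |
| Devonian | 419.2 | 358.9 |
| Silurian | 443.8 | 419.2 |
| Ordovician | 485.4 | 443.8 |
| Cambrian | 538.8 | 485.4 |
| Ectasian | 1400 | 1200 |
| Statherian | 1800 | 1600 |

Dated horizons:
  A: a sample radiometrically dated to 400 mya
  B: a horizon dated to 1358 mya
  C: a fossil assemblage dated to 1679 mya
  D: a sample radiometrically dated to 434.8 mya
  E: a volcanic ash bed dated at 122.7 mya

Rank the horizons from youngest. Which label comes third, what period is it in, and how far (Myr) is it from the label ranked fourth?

D, in the Silurian; 923.2 million years to B

Smaller Ma means younger, so youngest first: E 122.7 < A 400 < D 434.8 < B 1358 < C 1679.
Counting 3 along gives D (434.8 Ma); the excerpt puts that inside the Silurian, 443.8–419.2 Ma.
Next in line is B (1358 Ma), and 1358 − 434.8 = 923.2 Myr.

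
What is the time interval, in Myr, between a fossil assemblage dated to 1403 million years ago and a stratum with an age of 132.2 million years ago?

1403 − 132.2 = 1270.8 million years.

1270.8 million years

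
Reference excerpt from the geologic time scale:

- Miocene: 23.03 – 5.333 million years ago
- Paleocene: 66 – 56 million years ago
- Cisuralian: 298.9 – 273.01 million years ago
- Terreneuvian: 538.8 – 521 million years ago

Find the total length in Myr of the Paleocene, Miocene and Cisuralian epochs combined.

Duration is start − end for each: (66 − 56) + (23.03 − 5.333) + (298.9 − 273.01).
That is 10 + 17.697 + 25.89, which totals 53.587 million years.

53.587 million years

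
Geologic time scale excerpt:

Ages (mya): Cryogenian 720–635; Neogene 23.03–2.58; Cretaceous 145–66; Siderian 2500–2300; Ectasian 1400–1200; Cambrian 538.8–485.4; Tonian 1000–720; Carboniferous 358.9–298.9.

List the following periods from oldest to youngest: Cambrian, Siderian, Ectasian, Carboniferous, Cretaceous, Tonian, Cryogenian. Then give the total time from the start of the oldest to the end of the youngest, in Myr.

From the excerpt: Cambrian 538.8–485.4; Siderian 2500–2300; Ectasian 1400–1200; Carboniferous 358.9–298.9; Cretaceous 145–66; Tonian 1000–720; Cryogenian 720–635 (Ma).
Larger Ma is earlier, so the oldest is Siderian and the youngest is Cretaceous; oldest to youngest: Siderian, Ectasian, Tonian, Cryogenian, Cambrian, Carboniferous, Cretaceous.
Oldest start 2500 minus youngest end 66 gives 2434 Myr overall.

Siderian, Ectasian, Tonian, Cryogenian, Cambrian, Carboniferous, Cretaceous; total span 2434 Myr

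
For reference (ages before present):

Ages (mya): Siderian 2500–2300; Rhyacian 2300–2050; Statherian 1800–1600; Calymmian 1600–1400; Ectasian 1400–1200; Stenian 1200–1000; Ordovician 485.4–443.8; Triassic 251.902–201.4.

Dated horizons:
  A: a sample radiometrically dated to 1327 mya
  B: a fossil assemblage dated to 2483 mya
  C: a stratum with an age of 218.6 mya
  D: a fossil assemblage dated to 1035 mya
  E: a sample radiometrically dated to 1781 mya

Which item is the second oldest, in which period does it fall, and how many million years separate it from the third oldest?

E, in the Statherian; 454 million years to A

Sorted oldest-first by Ma: B (2483), E (1781), A (1327), D (1035), C (218.6).
The second oldest is E at 1781 Ma, which lies in 1800–1600 Ma: the Statherian.
The third oldest is A at 1327 Ma; separation = |1781 − 1327| = 454 Myr.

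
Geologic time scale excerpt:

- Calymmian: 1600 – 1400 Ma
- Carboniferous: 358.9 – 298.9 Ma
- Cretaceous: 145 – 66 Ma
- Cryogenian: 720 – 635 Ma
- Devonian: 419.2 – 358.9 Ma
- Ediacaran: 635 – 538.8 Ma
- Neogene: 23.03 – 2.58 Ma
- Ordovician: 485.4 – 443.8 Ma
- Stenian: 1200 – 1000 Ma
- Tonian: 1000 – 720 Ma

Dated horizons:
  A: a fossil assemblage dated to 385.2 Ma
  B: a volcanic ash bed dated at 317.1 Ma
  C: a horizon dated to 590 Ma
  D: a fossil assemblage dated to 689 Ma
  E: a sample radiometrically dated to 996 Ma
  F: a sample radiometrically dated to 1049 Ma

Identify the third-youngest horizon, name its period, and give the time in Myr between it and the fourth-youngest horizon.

Sorted youngest-first by Ma: B (317.1), A (385.2), C (590), D (689), E (996), F (1049).
The third youngest is C at 590 Ma, which lies in 635–538.8 Ma: the Ediacaran.
The fourth youngest is D at 689 Ma; separation = |590 − 689| = 99 Myr.

C, in the Ediacaran; 99 million years to D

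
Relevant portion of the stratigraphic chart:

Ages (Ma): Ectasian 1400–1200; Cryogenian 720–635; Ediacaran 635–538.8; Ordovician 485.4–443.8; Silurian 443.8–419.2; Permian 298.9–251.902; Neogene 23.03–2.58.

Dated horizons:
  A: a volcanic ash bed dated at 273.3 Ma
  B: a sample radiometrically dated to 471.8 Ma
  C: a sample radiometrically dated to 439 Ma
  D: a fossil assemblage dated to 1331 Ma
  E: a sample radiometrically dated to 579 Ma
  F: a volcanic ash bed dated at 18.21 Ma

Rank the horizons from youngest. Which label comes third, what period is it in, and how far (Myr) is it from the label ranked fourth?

Sorted youngest-first by Ma: F (18.21), A (273.3), C (439), B (471.8), E (579), D (1331).
The third youngest is C at 439 Ma, which lies in 443.8–419.2 Ma: the Silurian.
The fourth youngest is B at 471.8 Ma; separation = |439 − 471.8| = 32.8 Myr.

C, in the Silurian; 32.8 million years to B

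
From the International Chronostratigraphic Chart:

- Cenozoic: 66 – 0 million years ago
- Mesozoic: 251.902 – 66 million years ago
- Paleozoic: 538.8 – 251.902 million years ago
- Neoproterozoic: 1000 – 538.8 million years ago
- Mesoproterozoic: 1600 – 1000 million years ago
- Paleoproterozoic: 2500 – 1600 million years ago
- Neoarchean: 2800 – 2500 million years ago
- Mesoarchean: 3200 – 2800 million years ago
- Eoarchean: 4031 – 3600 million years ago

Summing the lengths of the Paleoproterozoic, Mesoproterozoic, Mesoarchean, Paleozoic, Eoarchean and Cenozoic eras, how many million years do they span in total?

Each duration: Paleoproterozoic = 900; Mesoproterozoic = 600; Mesoarchean = 400; Paleozoic = 286.898; Eoarchean = 431; Cenozoic = 66.
Sum: 900 + 600 + 400 + 286.898 + 431 + 66 = 2683.898 Myr.

2683.898 million years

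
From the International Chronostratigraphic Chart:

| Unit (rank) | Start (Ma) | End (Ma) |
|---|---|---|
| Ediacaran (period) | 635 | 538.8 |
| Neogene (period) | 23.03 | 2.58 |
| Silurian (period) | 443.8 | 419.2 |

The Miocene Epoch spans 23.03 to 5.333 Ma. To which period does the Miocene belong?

The Miocene (23.03–5.333 Ma) lies entirely within 23.03–2.58 Ma, the Neogene Period.

Neogene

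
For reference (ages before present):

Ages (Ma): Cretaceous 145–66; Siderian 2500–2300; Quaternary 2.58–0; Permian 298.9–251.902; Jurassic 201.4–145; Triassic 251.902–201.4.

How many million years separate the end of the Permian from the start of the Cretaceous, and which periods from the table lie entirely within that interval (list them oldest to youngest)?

106.902 million years; Triassic, Jurassic

The Permian closes at 251.902 Ma and the Cretaceous opens at 145 Ma, so the interval is 251.902 − 145 = 106.902 Myr.
A period fits inside if it starts at or after 251.902 Ma and ends at or before 145 Ma; oldest first that gives Triassic, Jurassic.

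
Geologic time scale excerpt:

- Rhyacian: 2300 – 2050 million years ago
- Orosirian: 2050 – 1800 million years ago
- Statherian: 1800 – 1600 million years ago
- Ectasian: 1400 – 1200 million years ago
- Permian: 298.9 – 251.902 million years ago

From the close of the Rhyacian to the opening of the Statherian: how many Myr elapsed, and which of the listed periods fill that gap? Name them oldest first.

250 million years; Orosirian

The Rhyacian closes at 2050 Ma and the Statherian opens at 1800 Ma, so the interval is 2050 − 1800 = 250 Myr.
A period fits inside if it starts at or after 2050 Ma and ends at or before 1800 Ma; oldest first that gives Orosirian.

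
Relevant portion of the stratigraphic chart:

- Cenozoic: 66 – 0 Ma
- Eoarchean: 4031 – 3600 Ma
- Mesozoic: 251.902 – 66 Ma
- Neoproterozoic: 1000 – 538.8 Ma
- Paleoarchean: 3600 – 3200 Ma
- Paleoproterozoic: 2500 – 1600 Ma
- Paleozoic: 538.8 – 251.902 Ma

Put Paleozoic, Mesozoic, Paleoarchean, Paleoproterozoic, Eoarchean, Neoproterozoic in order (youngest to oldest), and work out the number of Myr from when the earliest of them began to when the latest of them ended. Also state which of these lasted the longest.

Mesozoic, Paleozoic, Neoproterozoic, Paleoproterozoic, Paleoarchean, Eoarchean; total span 3965 Myr; longest is Paleoproterozoic

Start ages (Ma): Eoarchean 4031, Paleoarchean 3600, Paleoproterozoic 2500, Neoproterozoic 1000, Paleozoic 538.8, Mesozoic 251.902.
Ordered youngest to oldest: Mesozoic, Paleozoic, Neoproterozoic, Paleoproterozoic, Paleoarchean, Eoarchean.
Span = 4031 − 66 = 3965 Myr.
Durations: Mesozoic 185.902, Neoproterozoic 461.2, Paleozoic 286.898, Eoarchean 431, Paleoarchean 400, Paleoproterozoic 900 → longest is Paleoproterozoic (900 Myr).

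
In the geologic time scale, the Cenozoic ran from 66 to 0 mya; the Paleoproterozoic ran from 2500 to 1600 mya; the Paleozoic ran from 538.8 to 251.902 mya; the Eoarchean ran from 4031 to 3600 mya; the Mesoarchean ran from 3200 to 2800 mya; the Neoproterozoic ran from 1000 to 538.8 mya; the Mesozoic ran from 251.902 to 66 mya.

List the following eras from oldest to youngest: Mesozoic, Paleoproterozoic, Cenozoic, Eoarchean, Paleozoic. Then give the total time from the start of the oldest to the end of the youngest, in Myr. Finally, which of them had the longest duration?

Eoarchean, Paleoproterozoic, Paleozoic, Mesozoic, Cenozoic; total span 4031 Myr; longest is Paleoproterozoic

From the excerpt: Mesozoic 251.902–66; Paleoproterozoic 2500–1600; Cenozoic 66–0; Eoarchean 4031–3600; Paleozoic 538.8–251.902 (Ma).
Larger Ma is earlier, so the oldest is Eoarchean and the youngest is Cenozoic; oldest to youngest: Eoarchean, Paleoproterozoic, Paleozoic, Mesozoic, Cenozoic.
Oldest start 4031 minus youngest end 0 gives 4031 Myr overall.
Individual lengths (start − end): Mesozoic 185.902; Eoarchean 431; Cenozoic 66; Paleoproterozoic 900; Paleozoic 286.898. The largest is Paleoproterozoic at 900 Myr.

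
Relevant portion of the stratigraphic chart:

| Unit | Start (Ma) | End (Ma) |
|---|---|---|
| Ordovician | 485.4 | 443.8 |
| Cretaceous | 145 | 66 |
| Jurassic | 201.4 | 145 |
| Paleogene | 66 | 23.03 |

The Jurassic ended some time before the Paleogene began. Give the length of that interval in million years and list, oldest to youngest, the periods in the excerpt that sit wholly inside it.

79 million years; Cretaceous

The Jurassic closes at 145 Ma and the Paleogene opens at 66 Ma, so the interval is 145 − 66 = 79 Myr.
A period fits inside if it starts at or after 145 Ma and ends at or before 66 Ma; oldest first that gives Cretaceous.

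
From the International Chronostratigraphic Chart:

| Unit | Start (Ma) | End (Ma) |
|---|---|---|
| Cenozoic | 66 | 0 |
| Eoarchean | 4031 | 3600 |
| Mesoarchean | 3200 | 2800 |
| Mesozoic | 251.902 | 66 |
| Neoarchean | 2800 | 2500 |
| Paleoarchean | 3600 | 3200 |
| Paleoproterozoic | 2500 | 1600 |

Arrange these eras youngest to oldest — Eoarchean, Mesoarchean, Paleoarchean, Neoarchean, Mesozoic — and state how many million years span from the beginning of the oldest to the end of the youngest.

Start ages (Ma): Eoarchean 4031, Paleoarchean 3600, Mesoarchean 3200, Neoarchean 2800, Mesozoic 251.902.
Ordered youngest to oldest: Mesozoic, Neoarchean, Mesoarchean, Paleoarchean, Eoarchean.
Span = 4031 − 66 = 3965 Myr.

Mesozoic, Neoarchean, Mesoarchean, Paleoarchean, Eoarchean; total span 3965 Myr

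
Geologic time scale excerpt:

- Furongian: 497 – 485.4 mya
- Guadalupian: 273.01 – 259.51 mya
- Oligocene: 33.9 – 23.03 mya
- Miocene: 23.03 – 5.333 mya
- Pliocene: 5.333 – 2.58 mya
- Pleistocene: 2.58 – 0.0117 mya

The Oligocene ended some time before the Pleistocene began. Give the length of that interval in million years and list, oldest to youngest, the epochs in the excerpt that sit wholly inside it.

20.45 million years; Miocene, Pliocene

The Oligocene closes at 23.03 Ma and the Pleistocene opens at 2.58 Ma, so the interval is 23.03 − 2.58 = 20.45 Myr.
An epoch fits inside if it starts at or after 23.03 Ma and ends at or before 2.58 Ma; oldest first that gives Miocene, Pliocene.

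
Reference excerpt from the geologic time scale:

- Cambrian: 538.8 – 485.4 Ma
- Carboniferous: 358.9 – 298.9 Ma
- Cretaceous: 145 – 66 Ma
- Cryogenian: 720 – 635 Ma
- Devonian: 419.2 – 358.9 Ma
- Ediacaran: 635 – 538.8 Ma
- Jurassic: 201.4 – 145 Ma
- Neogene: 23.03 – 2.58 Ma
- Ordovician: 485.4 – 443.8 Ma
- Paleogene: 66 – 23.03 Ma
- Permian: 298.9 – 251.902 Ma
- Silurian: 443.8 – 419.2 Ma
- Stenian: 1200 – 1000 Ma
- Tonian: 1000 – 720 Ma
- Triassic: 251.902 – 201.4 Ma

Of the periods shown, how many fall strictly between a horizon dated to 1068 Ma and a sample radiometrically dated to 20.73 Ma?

The older date is 1068 Ma and the younger is 20.73 Ma.
Periods with start < 1068 and end > 20.73 Ma: Tonian (1000–720), Cryogenian (720–635), Ediacaran (635–538.8), Cambrian (538.8–485.4), Ordovician (485.4–443.8), Silurian (443.8–419.2), Devonian (419.2–358.9), Carboniferous (358.9–298.9), Permian (298.9–251.902), Triassic (251.902–201.4), Jurassic (201.4–145), Cretaceous (145–66), Paleogene (66–23.03).
That is 13 complete periods.

13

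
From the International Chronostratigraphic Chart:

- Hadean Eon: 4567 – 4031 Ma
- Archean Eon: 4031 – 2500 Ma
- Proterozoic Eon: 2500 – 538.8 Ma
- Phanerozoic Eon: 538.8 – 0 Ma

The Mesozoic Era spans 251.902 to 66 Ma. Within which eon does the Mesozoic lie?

Phanerozoic

The Mesozoic (251.902–66 Ma) lies entirely within 538.8–0 Ma, the Phanerozoic Eon.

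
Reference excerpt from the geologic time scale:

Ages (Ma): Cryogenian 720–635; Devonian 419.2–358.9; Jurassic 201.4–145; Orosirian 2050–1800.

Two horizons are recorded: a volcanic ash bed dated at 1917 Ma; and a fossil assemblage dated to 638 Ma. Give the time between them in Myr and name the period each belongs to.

1279 million years apart; the first in the Orosirian, the second in the Cryogenian

Elapsed time: 1917 − 638 = 1279 Myr.
1917 Ma lies within 2050–1800 Ma: Orosirian.
638 Ma lies within 720–635 Ma: Cryogenian.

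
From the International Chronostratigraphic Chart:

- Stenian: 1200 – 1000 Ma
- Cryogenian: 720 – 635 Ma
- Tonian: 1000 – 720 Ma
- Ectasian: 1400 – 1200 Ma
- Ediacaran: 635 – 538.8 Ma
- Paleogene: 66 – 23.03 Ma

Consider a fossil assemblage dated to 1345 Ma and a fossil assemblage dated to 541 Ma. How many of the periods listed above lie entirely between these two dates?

3

The older date is 1345 Ma and the younger is 541 Ma.
Periods with start < 1345 and end > 541 Ma: Stenian (1200–1000), Tonian (1000–720), Cryogenian (720–635).
That is 3 complete periods.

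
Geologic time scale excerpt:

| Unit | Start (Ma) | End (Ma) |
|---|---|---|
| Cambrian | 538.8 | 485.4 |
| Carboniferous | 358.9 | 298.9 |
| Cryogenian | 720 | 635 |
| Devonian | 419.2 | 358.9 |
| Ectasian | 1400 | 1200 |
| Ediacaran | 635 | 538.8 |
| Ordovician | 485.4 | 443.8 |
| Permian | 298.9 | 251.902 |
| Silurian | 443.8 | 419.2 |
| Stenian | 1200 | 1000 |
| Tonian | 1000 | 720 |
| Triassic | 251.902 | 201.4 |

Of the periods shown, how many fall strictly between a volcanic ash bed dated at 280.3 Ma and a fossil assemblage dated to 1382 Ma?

The older date is 1382 Ma and the younger is 280.3 Ma.
Periods with start < 1382 and end > 280.3 Ma: Stenian (1200–1000), Tonian (1000–720), Cryogenian (720–635), Ediacaran (635–538.8), Cambrian (538.8–485.4), Ordovician (485.4–443.8), Silurian (443.8–419.2), Devonian (419.2–358.9), Carboniferous (358.9–298.9).
That is 9 complete periods.

9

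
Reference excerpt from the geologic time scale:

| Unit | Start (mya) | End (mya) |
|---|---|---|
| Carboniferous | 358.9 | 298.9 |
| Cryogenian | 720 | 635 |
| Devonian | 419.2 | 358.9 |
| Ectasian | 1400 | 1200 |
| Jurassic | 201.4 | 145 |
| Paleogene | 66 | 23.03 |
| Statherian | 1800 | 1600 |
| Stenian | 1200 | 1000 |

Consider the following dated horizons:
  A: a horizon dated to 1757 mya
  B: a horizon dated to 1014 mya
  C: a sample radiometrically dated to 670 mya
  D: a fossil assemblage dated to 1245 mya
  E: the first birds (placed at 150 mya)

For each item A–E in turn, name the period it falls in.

Match each age against the start–end ranges in the excerpt: A = 1757 Ma → Statherian (1800–1600); B = 1014 Ma → Stenian (1200–1000); C = 670 Ma → Cryogenian (720–635); D = 1245 Ma → Ectasian (1400–1200); E = 150 Ma → Jurassic (201.4–145).

A — Statherian; B — Stenian; C — Cryogenian; D — Ectasian; E — Jurassic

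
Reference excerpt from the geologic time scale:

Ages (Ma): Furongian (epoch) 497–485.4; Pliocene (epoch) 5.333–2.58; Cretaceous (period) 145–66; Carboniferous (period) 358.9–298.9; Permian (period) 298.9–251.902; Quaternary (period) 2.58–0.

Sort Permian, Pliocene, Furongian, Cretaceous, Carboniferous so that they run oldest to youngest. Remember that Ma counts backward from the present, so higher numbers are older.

Read off each span (Ma): Permian 298.9–251.902; Pliocene 5.333–2.58; Furongian 497–485.4; Cretaceous 145–66; Carboniferous 358.9–298.9.
Larger Ma is older, so oldest→youngest is Furongian, Carboniferous, Permian, Cretaceous, Pliocene.

Furongian, Carboniferous, Permian, Cretaceous, Pliocene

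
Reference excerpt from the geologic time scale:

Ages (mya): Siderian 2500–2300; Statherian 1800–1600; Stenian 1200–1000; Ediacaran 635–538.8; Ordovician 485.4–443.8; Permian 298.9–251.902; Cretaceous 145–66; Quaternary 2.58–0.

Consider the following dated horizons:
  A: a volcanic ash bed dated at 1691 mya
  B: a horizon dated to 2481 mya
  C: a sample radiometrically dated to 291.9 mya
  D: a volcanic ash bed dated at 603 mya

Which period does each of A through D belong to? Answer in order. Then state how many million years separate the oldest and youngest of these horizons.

A: 1691 Ma lies in 1800–1600 Ma, so Statherian.
B: 2481 Ma lies in 2500–2300 Ma, so Siderian.
C: 291.9 Ma lies in 298.9–251.902 Ma, so Permian.
D: 603 Ma lies in 635–538.8 Ma, so Ediacaran.
Oldest = 2481 Ma, youngest = 291.9 Ma → span 2189.1 Myr.

A — Statherian; B — Siderian; C — Permian; D — Ediacaran; span 2189.1 million years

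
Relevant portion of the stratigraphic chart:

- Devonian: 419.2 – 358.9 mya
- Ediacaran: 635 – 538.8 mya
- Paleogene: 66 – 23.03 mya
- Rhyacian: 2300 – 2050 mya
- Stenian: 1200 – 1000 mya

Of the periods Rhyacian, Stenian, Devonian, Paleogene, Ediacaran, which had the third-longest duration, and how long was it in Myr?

Start − end for each: Rhyacian 2300 − 2050 = 250; Stenian 1200 − 1000 = 200; Devonian 419.2 − 358.9 = 60.3; Paleogene 66 − 23.03 = 42.97; Ediacaran 635 − 538.8 = 96.2.
Ranking these from longest: Rhyacian > Stenian > Ediacaran > Devonian > Paleogene.
Position 3 in that ranking is Ediacaran, which lasted 96.2 Myr.

Ediacaran, 96.2 million years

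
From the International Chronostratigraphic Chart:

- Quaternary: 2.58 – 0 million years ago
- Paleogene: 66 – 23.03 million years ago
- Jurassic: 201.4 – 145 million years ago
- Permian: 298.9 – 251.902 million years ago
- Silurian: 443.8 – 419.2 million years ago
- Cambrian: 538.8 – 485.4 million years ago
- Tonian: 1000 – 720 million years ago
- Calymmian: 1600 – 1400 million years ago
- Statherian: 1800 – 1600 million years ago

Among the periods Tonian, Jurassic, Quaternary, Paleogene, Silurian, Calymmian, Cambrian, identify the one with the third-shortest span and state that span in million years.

Paleogene, 42.97 million years

Durations: Tonian 280; Jurassic 56.4; Quaternary 2.58; Paleogene 42.97; Silurian 24.6; Calymmian 200; Cambrian 53.4 Myr.
Sorted shortest-first: Quaternary (2.58), Silurian (24.6), Paleogene (42.97), Cambrian (53.4), Jurassic (56.4), Calymmian (200), Tonian (280).
The third shortest is Paleogene at 42.97 Myr.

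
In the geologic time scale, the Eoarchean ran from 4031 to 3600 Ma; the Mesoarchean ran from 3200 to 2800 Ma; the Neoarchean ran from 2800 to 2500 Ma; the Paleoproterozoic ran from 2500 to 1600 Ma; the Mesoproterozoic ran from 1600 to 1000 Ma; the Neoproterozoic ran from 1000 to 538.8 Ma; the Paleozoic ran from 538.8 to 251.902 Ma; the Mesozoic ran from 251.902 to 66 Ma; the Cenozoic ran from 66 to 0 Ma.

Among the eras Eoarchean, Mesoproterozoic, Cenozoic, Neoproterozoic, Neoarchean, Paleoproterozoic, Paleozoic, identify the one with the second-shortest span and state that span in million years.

Durations: Eoarchean 431; Mesoproterozoic 600; Cenozoic 66; Neoproterozoic 461.2; Neoarchean 300; Paleoproterozoic 900; Paleozoic 286.898 Myr.
Sorted shortest-first: Cenozoic (66), Paleozoic (286.898), Neoarchean (300), Eoarchean (431), Neoproterozoic (461.2), Mesoproterozoic (600), Paleoproterozoic (900).
The second shortest is Paleozoic at 286.898 Myr.

Paleozoic, 286.898 million years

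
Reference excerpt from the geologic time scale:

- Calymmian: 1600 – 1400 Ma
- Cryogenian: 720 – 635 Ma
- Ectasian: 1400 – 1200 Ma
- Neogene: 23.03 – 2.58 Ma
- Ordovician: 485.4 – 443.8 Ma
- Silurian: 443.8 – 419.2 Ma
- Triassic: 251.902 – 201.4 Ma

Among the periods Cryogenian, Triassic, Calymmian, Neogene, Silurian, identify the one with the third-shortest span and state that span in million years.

Start − end for each: Cryogenian 720 − 635 = 85; Triassic 251.902 − 201.4 = 50.502; Calymmian 1600 − 1400 = 200; Neogene 23.03 − 2.58 = 20.45; Silurian 443.8 − 419.2 = 24.6.
Ranking these from shortest: Neogene < Silurian < Triassic < Cryogenian < Calymmian.
Position 3 in that ranking is Triassic, which lasted 50.502 Myr.

Triassic, 50.502 million years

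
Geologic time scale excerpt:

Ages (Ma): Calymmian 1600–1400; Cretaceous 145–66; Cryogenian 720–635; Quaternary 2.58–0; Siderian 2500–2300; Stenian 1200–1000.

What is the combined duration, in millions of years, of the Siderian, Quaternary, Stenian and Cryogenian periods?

Duration is start − end for each: (2500 − 2300) + (2.58 − 0) + (1200 − 1000) + (720 − 635).
That is 200 + 2.58 + 200 + 85, which totals 487.58 million years.

487.58 million years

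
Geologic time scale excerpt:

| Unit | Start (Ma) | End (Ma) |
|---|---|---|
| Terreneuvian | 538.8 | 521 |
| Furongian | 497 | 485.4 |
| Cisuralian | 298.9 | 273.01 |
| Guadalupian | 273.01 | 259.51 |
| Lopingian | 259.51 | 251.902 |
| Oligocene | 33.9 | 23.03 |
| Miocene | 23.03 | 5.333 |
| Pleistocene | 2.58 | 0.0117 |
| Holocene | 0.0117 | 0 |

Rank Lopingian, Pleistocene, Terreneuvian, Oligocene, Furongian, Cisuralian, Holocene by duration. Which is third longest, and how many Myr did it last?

Furongian, 11.6 million years

Durations: Lopingian 7.608; Pleistocene 2.5683; Terreneuvian 17.8; Oligocene 10.87; Furongian 11.6; Cisuralian 25.89; Holocene 0.0117 Myr.
Sorted longest-first: Cisuralian (25.89), Terreneuvian (17.8), Furongian (11.6), Oligocene (10.87), Lopingian (7.608), Pleistocene (2.5683), Holocene (0.0117).
The third longest is Furongian at 11.6 Myr.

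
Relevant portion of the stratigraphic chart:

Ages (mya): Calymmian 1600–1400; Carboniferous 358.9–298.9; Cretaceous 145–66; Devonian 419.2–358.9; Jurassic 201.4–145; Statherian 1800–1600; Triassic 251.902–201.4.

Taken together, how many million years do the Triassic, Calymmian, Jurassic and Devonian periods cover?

Duration is start − end for each: (251.902 − 201.4) + (1600 − 1400) + (201.4 − 145) + (419.2 − 358.9).
That is 50.502 + 200 + 56.4 + 60.3, which totals 367.202 million years.

367.202 million years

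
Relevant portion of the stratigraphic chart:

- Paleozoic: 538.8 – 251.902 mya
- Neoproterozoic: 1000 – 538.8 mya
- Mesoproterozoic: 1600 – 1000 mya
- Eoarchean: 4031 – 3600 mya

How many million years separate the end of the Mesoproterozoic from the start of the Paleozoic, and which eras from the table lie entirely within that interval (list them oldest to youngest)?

End of Mesoproterozoic = 1000 Ma; start of Paleozoic = 538.8 Ma.
Gap = 1000 − 538.8 = 461.2 Myr.
Eras wholly inside 1000–538.8 Ma: Neoproterozoic (1000–538.8).

461.2 million years; Neoproterozoic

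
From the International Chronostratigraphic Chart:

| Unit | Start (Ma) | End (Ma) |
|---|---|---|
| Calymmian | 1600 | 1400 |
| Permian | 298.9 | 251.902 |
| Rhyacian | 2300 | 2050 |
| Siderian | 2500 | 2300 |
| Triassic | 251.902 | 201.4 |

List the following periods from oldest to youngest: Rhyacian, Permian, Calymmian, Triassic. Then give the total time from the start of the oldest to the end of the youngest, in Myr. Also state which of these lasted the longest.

Start ages (Ma): Rhyacian 2300, Calymmian 1600, Permian 298.9, Triassic 251.902.
Ordered oldest to youngest: Rhyacian, Calymmian, Permian, Triassic.
Span = 2300 − 201.4 = 2098.6 Myr.
Durations: Permian 46.998, Calymmian 200, Rhyacian 250, Triassic 50.502 → longest is Rhyacian (250 Myr).

Rhyacian → Calymmian → Permian → Triassic; total span 2098.6 Myr; longest is Rhyacian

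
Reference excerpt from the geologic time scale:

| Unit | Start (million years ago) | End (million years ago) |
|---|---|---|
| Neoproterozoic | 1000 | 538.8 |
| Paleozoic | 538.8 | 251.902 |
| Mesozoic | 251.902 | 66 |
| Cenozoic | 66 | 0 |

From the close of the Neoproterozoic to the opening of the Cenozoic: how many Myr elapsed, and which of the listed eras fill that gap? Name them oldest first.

End of Neoproterozoic = 538.8 Ma; start of Cenozoic = 66 Ma.
Gap = 538.8 − 66 = 472.8 Myr.
Eras wholly inside 538.8–66 Ma: Paleozoic (538.8–251.902), Mesozoic (251.902–66).

472.8 million years; Paleozoic, Mesozoic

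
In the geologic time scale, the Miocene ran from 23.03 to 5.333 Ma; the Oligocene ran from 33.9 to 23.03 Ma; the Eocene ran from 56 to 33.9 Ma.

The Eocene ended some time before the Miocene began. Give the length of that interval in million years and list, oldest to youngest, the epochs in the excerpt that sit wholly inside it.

10.87 million years; Oligocene

End of Eocene = 33.9 Ma; start of Miocene = 23.03 Ma.
Gap = 33.9 − 23.03 = 10.87 Myr.
Epochs wholly inside 33.9–23.03 Ma: Oligocene (33.9–23.03).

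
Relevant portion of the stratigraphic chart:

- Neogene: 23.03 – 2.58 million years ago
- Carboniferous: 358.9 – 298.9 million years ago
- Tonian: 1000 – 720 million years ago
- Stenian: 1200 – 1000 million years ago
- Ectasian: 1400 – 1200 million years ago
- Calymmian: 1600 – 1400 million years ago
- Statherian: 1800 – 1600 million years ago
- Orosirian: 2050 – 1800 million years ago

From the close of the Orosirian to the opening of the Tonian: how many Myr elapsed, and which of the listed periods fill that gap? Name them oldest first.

800 million years; Statherian, Calymmian, Ectasian, Stenian

End of Orosirian = 1800 Ma; start of Tonian = 1000 Ma.
Gap = 1800 − 1000 = 800 Myr.
Periods wholly inside 1800–1000 Ma: Statherian (1800–1600), Calymmian (1600–1400), Ectasian (1400–1200), Stenian (1200–1000).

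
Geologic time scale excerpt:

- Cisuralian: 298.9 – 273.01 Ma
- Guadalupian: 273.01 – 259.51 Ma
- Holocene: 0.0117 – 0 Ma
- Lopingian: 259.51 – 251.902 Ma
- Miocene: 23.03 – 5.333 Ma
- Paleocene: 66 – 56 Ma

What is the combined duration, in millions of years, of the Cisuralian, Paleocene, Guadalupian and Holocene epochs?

Each duration: Cisuralian = 25.89; Paleocene = 10; Guadalupian = 13.5; Holocene = 0.0117.
Sum: 25.89 + 10 + 13.5 + 0.0117 = 49.4017 Myr.

49.4017 million years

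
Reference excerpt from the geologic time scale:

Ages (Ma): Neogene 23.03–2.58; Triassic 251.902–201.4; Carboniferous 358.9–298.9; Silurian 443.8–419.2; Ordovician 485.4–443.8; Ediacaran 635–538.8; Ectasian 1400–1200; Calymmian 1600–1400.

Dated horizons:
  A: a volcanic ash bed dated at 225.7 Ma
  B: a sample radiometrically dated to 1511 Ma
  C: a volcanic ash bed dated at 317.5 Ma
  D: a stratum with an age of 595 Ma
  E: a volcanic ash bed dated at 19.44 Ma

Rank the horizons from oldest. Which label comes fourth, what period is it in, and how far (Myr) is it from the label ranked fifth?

A, in the Triassic; 206.26 million years to E

Larger Ma means older, so oldest first: B 1511 > D 595 > C 317.5 > A 225.7 > E 19.44.
Counting 4 along gives A (225.7 Ma); the excerpt puts that inside the Triassic, 251.902–201.4 Ma.
Next in line is E (19.44 Ma), and 225.7 − 19.44 = 206.26 Myr.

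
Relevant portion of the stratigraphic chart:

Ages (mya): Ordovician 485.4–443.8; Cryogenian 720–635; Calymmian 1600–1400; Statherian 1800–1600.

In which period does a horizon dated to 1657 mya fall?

Statherian

1657 Ma lies between 1800 and 1600 Ma, so it falls in the Statherian.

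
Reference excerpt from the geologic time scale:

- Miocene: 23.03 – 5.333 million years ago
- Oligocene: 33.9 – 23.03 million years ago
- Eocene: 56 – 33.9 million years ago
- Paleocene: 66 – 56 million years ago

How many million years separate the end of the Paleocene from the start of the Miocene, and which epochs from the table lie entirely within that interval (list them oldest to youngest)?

The Paleocene closes at 56 Ma and the Miocene opens at 23.03 Ma, so the interval is 56 − 23.03 = 32.97 Myr.
An epoch fits inside if it starts at or after 56 Ma and ends at or before 23.03 Ma; oldest first that gives Eocene, Oligocene.

32.97 million years; Eocene, Oligocene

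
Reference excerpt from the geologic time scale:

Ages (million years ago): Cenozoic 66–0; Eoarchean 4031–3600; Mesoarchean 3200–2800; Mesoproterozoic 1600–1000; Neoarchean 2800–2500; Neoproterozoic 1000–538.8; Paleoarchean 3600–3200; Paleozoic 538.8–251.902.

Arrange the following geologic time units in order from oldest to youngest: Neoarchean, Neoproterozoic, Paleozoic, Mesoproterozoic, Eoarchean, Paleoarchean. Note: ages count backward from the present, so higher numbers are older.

Eoarchean, Paleoarchean, Neoarchean, Mesoproterozoic, Neoproterozoic, Paleozoic

Sorting by start age (descending Ma, since larger Ma = older): Eoarchean start 4031, Paleoarchean start 3600, Neoarchean start 2800, Mesoproterozoic start 1600, Neoproterozoic start 1000, Paleozoic start 538.8.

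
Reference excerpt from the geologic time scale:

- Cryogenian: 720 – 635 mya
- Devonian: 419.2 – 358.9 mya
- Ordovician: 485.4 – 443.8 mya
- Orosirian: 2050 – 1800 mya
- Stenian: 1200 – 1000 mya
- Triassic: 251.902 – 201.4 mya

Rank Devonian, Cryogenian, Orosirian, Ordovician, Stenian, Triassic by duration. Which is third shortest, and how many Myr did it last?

Start − end for each: Devonian 419.2 − 358.9 = 60.3; Cryogenian 720 − 635 = 85; Orosirian 2050 − 1800 = 250; Ordovician 485.4 − 443.8 = 41.6; Stenian 1200 − 1000 = 200; Triassic 251.902 − 201.4 = 50.502.
Ranking these from shortest: Ordovician < Triassic < Devonian < Cryogenian < Stenian < Orosirian.
Position 3 in that ranking is Devonian, which lasted 60.3 Myr.

Devonian, 60.3 million years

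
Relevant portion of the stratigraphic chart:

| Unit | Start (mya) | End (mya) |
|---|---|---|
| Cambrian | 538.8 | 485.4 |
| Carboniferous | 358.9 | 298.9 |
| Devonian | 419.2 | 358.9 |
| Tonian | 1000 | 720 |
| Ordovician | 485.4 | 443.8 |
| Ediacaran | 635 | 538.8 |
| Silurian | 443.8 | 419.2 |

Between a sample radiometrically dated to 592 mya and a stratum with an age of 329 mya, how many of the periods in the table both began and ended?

4

592 Ma sits inside the Ediacaran (635–538.8) and 329 Ma inside the Carboniferous (358.9–298.9); neither of those is wholly between the two dates.
The listed periods lying completely between them are Cambrian, Ordovician, Silurian, Devonian — 4 in all.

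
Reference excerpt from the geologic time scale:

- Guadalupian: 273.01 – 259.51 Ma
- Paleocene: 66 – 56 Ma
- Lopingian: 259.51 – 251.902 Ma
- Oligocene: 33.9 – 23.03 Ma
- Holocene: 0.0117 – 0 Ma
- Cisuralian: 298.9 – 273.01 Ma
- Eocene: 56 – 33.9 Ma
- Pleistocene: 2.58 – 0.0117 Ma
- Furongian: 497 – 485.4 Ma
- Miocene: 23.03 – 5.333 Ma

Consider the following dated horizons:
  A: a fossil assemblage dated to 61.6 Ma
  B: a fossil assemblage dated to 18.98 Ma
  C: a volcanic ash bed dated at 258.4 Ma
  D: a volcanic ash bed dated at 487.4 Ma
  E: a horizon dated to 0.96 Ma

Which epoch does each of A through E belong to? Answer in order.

A: 61.6 Ma lies in 66–56 Ma, so Paleocene.
B: 18.98 Ma lies in 23.03–5.333 Ma, so Miocene.
C: 258.4 Ma lies in 259.51–251.902 Ma, so Lopingian.
D: 487.4 Ma lies in 497–485.4 Ma, so Furongian.
E: 0.96 Ma lies in 2.58–0.0117 Ma, so Pleistocene.

A — Paleocene; B — Miocene; C — Lopingian; D — Furongian; E — Pleistocene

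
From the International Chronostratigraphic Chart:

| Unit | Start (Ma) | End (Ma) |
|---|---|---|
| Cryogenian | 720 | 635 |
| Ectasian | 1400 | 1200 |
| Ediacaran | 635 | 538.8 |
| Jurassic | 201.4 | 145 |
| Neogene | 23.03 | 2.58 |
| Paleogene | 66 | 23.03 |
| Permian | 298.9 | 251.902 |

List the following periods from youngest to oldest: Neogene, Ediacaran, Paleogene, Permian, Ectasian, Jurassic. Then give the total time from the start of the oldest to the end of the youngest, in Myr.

From the excerpt: Neogene 23.03–2.58; Ediacaran 635–538.8; Paleogene 66–23.03; Permian 298.9–251.902; Ectasian 1400–1200; Jurassic 201.4–145 (Ma).
Larger Ma is earlier, so the oldest is Ectasian and the youngest is Neogene; youngest to oldest: Neogene, Paleogene, Jurassic, Permian, Ediacaran, Ectasian.
Oldest start 1400 minus youngest end 2.58 gives 1397.42 Myr overall.

Neogene → Paleogene → Jurassic → Permian → Ediacaran → Ectasian; total span 1397.42 Myr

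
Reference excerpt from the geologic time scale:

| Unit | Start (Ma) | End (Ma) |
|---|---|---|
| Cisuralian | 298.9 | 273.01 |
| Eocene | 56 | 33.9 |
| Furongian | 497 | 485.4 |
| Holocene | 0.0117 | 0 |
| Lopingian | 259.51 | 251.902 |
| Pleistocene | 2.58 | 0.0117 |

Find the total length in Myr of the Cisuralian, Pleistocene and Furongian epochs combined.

Duration is start − end for each: (298.9 − 273.01) + (2.58 − 0.0117) + (497 − 485.4).
That is 25.89 + 2.5683 + 11.6, which totals 40.0583 million years.

40.0583 million years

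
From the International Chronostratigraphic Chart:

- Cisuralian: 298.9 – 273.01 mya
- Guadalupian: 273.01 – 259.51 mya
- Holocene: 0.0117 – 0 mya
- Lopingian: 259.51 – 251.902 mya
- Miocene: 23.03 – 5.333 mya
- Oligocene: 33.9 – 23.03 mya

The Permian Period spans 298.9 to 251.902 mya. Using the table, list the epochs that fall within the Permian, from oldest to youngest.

Epochs with both bounds inside 298.9–251.902 Ma: Cisuralian (298.9–273.01), Guadalupian (273.01–259.51), Lopingian (259.51–251.902).

Cisuralian, Guadalupian, Lopingian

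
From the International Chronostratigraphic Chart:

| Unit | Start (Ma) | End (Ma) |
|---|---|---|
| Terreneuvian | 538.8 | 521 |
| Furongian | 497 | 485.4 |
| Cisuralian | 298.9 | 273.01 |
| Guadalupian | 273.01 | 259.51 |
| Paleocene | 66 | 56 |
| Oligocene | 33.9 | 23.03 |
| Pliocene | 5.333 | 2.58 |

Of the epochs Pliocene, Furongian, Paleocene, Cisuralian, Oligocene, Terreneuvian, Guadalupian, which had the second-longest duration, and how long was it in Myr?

Durations: Pliocene 2.753; Furongian 11.6; Paleocene 10; Cisuralian 25.89; Oligocene 10.87; Terreneuvian 17.8; Guadalupian 13.5 Myr.
Sorted longest-first: Cisuralian (25.89), Terreneuvian (17.8), Guadalupian (13.5), Furongian (11.6), Oligocene (10.87), Paleocene (10), Pliocene (2.753).
The second longest is Terreneuvian at 17.8 Myr.

Terreneuvian, 17.8 million years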